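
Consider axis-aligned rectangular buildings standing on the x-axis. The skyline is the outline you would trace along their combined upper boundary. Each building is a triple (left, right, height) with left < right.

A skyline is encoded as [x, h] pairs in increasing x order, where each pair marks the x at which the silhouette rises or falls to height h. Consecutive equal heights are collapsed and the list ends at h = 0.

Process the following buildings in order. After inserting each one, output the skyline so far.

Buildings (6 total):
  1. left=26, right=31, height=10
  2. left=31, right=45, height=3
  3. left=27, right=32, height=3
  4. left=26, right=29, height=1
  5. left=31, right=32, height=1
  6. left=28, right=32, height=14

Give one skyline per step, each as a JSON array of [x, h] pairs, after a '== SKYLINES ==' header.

== SKYLINES ==
[[26,10],[31,0]]
[[26,10],[31,3],[45,0]]
[[26,10],[31,3],[45,0]]
[[26,10],[31,3],[45,0]]
[[26,10],[31,3],[45,0]]
[[26,10],[28,14],[32,3],[45,0]]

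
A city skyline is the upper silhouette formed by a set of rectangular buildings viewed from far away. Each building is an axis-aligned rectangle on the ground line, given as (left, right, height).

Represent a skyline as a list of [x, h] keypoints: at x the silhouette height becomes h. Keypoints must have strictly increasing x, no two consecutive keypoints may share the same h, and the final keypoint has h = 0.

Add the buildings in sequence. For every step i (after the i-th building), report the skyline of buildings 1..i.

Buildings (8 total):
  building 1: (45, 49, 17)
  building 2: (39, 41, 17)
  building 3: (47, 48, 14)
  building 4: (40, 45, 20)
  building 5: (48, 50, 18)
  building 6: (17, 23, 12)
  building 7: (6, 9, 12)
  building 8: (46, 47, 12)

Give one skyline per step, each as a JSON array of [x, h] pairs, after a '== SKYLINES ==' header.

== SKYLINES ==
[[45,17],[49,0]]
[[39,17],[41,0],[45,17],[49,0]]
[[39,17],[41,0],[45,17],[49,0]]
[[39,17],[40,20],[45,17],[49,0]]
[[39,17],[40,20],[45,17],[48,18],[50,0]]
[[17,12],[23,0],[39,17],[40,20],[45,17],[48,18],[50,0]]
[[6,12],[9,0],[17,12],[23,0],[39,17],[40,20],[45,17],[48,18],[50,0]]
[[6,12],[9,0],[17,12],[23,0],[39,17],[40,20],[45,17],[48,18],[50,0]]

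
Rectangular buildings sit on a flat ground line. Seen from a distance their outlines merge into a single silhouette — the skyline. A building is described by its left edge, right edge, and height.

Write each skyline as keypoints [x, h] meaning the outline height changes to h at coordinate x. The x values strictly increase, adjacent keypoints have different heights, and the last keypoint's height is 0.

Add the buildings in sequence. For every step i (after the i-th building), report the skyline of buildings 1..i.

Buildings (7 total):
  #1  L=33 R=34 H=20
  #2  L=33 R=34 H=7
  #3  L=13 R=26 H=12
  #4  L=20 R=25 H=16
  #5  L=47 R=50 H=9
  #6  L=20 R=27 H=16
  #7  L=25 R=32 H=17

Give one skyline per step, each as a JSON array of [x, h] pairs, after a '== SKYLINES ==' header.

== SKYLINES ==
[[33,20],[34,0]]
[[33,20],[34,0]]
[[13,12],[26,0],[33,20],[34,0]]
[[13,12],[20,16],[25,12],[26,0],[33,20],[34,0]]
[[13,12],[20,16],[25,12],[26,0],[33,20],[34,0],[47,9],[50,0]]
[[13,12],[20,16],[27,0],[33,20],[34,0],[47,9],[50,0]]
[[13,12],[20,16],[25,17],[32,0],[33,20],[34,0],[47,9],[50,0]]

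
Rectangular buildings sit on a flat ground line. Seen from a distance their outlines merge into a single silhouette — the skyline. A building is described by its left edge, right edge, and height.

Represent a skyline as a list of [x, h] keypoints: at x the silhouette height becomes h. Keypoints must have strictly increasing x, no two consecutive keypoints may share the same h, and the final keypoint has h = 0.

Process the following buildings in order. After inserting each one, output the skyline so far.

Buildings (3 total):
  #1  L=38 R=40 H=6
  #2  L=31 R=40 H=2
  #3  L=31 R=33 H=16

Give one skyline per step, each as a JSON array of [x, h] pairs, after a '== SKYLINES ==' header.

== SKYLINES ==
[[38,6],[40,0]]
[[31,2],[38,6],[40,0]]
[[31,16],[33,2],[38,6],[40,0]]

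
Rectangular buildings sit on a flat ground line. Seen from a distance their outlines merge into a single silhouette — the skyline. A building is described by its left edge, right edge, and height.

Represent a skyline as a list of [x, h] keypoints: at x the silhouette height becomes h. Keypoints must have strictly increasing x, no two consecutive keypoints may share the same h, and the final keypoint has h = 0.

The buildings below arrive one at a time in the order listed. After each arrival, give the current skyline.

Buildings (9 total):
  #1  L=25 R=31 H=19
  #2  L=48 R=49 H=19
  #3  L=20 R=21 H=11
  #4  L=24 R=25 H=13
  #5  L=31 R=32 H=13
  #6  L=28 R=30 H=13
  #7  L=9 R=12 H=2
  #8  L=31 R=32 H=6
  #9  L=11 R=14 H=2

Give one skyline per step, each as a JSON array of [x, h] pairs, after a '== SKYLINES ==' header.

== SKYLINES ==
[[25,19],[31,0]]
[[25,19],[31,0],[48,19],[49,0]]
[[20,11],[21,0],[25,19],[31,0],[48,19],[49,0]]
[[20,11],[21,0],[24,13],[25,19],[31,0],[48,19],[49,0]]
[[20,11],[21,0],[24,13],[25,19],[31,13],[32,0],[48,19],[49,0]]
[[20,11],[21,0],[24,13],[25,19],[31,13],[32,0],[48,19],[49,0]]
[[9,2],[12,0],[20,11],[21,0],[24,13],[25,19],[31,13],[32,0],[48,19],[49,0]]
[[9,2],[12,0],[20,11],[21,0],[24,13],[25,19],[31,13],[32,0],[48,19],[49,0]]
[[9,2],[14,0],[20,11],[21,0],[24,13],[25,19],[31,13],[32,0],[48,19],[49,0]]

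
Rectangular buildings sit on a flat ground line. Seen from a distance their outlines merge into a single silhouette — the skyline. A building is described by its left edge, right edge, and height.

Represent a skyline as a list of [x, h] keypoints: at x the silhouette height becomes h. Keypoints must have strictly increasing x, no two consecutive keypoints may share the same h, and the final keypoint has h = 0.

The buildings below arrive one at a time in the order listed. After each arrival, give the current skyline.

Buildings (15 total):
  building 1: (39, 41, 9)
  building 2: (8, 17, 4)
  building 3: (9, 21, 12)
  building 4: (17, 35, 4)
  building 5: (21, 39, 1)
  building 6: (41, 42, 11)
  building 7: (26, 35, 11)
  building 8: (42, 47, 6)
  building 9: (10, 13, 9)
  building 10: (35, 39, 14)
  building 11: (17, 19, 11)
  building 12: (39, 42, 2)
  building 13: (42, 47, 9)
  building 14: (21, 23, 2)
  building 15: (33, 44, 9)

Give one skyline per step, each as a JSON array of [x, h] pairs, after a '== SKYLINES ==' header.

== SKYLINES ==
[[39,9],[41,0]]
[[8,4],[17,0],[39,9],[41,0]]
[[8,4],[9,12],[21,0],[39,9],[41,0]]
[[8,4],[9,12],[21,4],[35,0],[39,9],[41,0]]
[[8,4],[9,12],[21,4],[35,1],[39,9],[41,0]]
[[8,4],[9,12],[21,4],[35,1],[39,9],[41,11],[42,0]]
[[8,4],[9,12],[21,4],[26,11],[35,1],[39,9],[41,11],[42,0]]
[[8,4],[9,12],[21,4],[26,11],[35,1],[39,9],[41,11],[42,6],[47,0]]
[[8,4],[9,12],[21,4],[26,11],[35,1],[39,9],[41,11],[42,6],[47,0]]
[[8,4],[9,12],[21,4],[26,11],[35,14],[39,9],[41,11],[42,6],[47,0]]
[[8,4],[9,12],[21,4],[26,11],[35,14],[39,9],[41,11],[42,6],[47,0]]
[[8,4],[9,12],[21,4],[26,11],[35,14],[39,9],[41,11],[42,6],[47,0]]
[[8,4],[9,12],[21,4],[26,11],[35,14],[39,9],[41,11],[42,9],[47,0]]
[[8,4],[9,12],[21,4],[26,11],[35,14],[39,9],[41,11],[42,9],[47,0]]
[[8,4],[9,12],[21,4],[26,11],[35,14],[39,9],[41,11],[42,9],[47,0]]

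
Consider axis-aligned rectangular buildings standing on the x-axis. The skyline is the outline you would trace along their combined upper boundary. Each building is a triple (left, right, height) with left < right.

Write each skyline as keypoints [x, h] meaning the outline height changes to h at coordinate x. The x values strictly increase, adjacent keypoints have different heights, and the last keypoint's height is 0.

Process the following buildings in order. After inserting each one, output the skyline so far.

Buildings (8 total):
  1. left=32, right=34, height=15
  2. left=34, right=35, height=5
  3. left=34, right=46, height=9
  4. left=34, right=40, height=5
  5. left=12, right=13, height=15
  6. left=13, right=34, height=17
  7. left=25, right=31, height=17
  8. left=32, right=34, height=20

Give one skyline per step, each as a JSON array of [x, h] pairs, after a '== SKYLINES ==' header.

== SKYLINES ==
[[32,15],[34,0]]
[[32,15],[34,5],[35,0]]
[[32,15],[34,9],[46,0]]
[[32,15],[34,9],[46,0]]
[[12,15],[13,0],[32,15],[34,9],[46,0]]
[[12,15],[13,17],[34,9],[46,0]]
[[12,15],[13,17],[34,9],[46,0]]
[[12,15],[13,17],[32,20],[34,9],[46,0]]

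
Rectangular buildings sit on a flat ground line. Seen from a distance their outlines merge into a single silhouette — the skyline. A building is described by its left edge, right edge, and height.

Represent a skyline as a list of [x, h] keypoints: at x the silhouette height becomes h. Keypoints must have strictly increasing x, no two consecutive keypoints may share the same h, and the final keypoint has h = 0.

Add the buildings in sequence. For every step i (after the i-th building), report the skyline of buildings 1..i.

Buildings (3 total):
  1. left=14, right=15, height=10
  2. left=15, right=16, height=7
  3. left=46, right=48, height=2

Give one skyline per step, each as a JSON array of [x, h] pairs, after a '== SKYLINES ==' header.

== SKYLINES ==
[[14,10],[15,0]]
[[14,10],[15,7],[16,0]]
[[14,10],[15,7],[16,0],[46,2],[48,0]]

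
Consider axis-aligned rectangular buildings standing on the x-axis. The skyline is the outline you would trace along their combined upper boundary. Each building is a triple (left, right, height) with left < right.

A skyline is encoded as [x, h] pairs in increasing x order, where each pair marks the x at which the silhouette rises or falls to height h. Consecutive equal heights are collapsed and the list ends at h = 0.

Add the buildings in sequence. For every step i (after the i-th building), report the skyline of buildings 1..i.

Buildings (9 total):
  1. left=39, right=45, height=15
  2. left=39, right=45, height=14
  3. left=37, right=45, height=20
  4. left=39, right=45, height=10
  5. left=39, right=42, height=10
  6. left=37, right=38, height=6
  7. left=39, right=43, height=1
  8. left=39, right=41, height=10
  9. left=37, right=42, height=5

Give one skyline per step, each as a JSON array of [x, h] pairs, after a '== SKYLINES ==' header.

== SKYLINES ==
[[39,15],[45,0]]
[[39,15],[45,0]]
[[37,20],[45,0]]
[[37,20],[45,0]]
[[37,20],[45,0]]
[[37,20],[45,0]]
[[37,20],[45,0]]
[[37,20],[45,0]]
[[37,20],[45,0]]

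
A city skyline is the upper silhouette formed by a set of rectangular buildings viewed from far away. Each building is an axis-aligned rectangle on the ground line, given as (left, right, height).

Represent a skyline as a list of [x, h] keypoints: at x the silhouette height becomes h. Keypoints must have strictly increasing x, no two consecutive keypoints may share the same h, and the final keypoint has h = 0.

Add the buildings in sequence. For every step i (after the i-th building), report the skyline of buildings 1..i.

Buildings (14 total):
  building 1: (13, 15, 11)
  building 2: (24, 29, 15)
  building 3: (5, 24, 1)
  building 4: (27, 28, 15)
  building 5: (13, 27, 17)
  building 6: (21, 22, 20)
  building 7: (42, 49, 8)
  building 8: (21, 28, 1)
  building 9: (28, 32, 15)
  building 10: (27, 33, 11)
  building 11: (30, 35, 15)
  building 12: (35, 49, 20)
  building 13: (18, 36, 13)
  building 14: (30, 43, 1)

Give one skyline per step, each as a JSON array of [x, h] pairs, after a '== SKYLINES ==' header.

== SKYLINES ==
[[13,11],[15,0]]
[[13,11],[15,0],[24,15],[29,0]]
[[5,1],[13,11],[15,1],[24,15],[29,0]]
[[5,1],[13,11],[15,1],[24,15],[29,0]]
[[5,1],[13,17],[27,15],[29,0]]
[[5,1],[13,17],[21,20],[22,17],[27,15],[29,0]]
[[5,1],[13,17],[21,20],[22,17],[27,15],[29,0],[42,8],[49,0]]
[[5,1],[13,17],[21,20],[22,17],[27,15],[29,0],[42,8],[49,0]]
[[5,1],[13,17],[21,20],[22,17],[27,15],[32,0],[42,8],[49,0]]
[[5,1],[13,17],[21,20],[22,17],[27,15],[32,11],[33,0],[42,8],[49,0]]
[[5,1],[13,17],[21,20],[22,17],[27,15],[35,0],[42,8],[49,0]]
[[5,1],[13,17],[21,20],[22,17],[27,15],[35,20],[49,0]]
[[5,1],[13,17],[21,20],[22,17],[27,15],[35,20],[49,0]]
[[5,1],[13,17],[21,20],[22,17],[27,15],[35,20],[49,0]]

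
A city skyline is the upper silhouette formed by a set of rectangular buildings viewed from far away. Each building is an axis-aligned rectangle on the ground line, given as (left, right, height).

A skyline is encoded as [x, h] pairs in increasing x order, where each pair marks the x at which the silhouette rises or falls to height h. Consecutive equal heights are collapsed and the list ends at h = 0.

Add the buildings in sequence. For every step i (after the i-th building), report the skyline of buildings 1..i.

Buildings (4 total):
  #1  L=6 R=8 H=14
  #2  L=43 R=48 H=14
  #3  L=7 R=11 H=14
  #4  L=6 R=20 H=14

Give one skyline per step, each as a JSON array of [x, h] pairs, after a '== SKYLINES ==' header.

== SKYLINES ==
[[6,14],[8,0]]
[[6,14],[8,0],[43,14],[48,0]]
[[6,14],[11,0],[43,14],[48,0]]
[[6,14],[20,0],[43,14],[48,0]]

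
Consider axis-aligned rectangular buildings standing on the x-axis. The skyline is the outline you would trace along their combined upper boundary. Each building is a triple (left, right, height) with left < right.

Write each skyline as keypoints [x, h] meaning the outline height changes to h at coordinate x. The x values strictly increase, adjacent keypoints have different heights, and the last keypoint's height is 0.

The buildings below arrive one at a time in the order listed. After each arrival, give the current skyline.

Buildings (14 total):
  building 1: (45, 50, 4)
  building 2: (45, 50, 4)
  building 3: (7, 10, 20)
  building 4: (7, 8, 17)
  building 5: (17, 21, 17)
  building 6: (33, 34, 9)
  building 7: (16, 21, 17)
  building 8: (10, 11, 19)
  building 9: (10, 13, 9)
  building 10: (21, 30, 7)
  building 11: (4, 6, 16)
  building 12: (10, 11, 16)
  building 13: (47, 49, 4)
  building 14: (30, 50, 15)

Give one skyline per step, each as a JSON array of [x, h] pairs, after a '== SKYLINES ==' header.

== SKYLINES ==
[[45,4],[50,0]]
[[45,4],[50,0]]
[[7,20],[10,0],[45,4],[50,0]]
[[7,20],[10,0],[45,4],[50,0]]
[[7,20],[10,0],[17,17],[21,0],[45,4],[50,0]]
[[7,20],[10,0],[17,17],[21,0],[33,9],[34,0],[45,4],[50,0]]
[[7,20],[10,0],[16,17],[21,0],[33,9],[34,0],[45,4],[50,0]]
[[7,20],[10,19],[11,0],[16,17],[21,0],[33,9],[34,0],[45,4],[50,0]]
[[7,20],[10,19],[11,9],[13,0],[16,17],[21,0],[33,9],[34,0],[45,4],[50,0]]
[[7,20],[10,19],[11,9],[13,0],[16,17],[21,7],[30,0],[33,9],[34,0],[45,4],[50,0]]
[[4,16],[6,0],[7,20],[10,19],[11,9],[13,0],[16,17],[21,7],[30,0],[33,9],[34,0],[45,4],[50,0]]
[[4,16],[6,0],[7,20],[10,19],[11,9],[13,0],[16,17],[21,7],[30,0],[33,9],[34,0],[45,4],[50,0]]
[[4,16],[6,0],[7,20],[10,19],[11,9],[13,0],[16,17],[21,7],[30,0],[33,9],[34,0],[45,4],[50,0]]
[[4,16],[6,0],[7,20],[10,19],[11,9],[13,0],[16,17],[21,7],[30,15],[50,0]]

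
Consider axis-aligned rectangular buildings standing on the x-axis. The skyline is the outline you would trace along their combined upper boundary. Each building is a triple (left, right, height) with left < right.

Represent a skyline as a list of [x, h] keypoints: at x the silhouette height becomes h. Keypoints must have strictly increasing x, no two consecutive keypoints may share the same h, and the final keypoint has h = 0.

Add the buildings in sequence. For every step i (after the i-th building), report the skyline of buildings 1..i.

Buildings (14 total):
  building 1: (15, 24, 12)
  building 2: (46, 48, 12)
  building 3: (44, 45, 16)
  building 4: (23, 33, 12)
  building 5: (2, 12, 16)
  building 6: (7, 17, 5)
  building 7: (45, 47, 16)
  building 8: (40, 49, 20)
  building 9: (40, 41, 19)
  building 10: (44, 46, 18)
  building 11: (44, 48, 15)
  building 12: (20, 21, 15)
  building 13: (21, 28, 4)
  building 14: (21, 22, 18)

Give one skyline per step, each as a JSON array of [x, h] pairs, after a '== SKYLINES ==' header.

== SKYLINES ==
[[15,12],[24,0]]
[[15,12],[24,0],[46,12],[48,0]]
[[15,12],[24,0],[44,16],[45,0],[46,12],[48,0]]
[[15,12],[33,0],[44,16],[45,0],[46,12],[48,0]]
[[2,16],[12,0],[15,12],[33,0],[44,16],[45,0],[46,12],[48,0]]
[[2,16],[12,5],[15,12],[33,0],[44,16],[45,0],[46,12],[48,0]]
[[2,16],[12,5],[15,12],[33,0],[44,16],[47,12],[48,0]]
[[2,16],[12,5],[15,12],[33,0],[40,20],[49,0]]
[[2,16],[12,5],[15,12],[33,0],[40,20],[49,0]]
[[2,16],[12,5],[15,12],[33,0],[40,20],[49,0]]
[[2,16],[12,5],[15,12],[33,0],[40,20],[49,0]]
[[2,16],[12,5],[15,12],[20,15],[21,12],[33,0],[40,20],[49,0]]
[[2,16],[12,5],[15,12],[20,15],[21,12],[33,0],[40,20],[49,0]]
[[2,16],[12,5],[15,12],[20,15],[21,18],[22,12],[33,0],[40,20],[49,0]]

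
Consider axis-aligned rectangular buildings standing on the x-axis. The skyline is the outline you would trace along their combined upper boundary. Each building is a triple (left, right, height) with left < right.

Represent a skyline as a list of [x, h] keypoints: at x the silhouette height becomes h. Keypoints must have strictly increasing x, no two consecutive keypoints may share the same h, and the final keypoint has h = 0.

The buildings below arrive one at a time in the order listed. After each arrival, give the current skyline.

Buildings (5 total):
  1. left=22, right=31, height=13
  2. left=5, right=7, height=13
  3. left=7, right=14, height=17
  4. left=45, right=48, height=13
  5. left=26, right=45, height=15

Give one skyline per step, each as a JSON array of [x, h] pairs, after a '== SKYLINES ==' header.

== SKYLINES ==
[[22,13],[31,0]]
[[5,13],[7,0],[22,13],[31,0]]
[[5,13],[7,17],[14,0],[22,13],[31,0]]
[[5,13],[7,17],[14,0],[22,13],[31,0],[45,13],[48,0]]
[[5,13],[7,17],[14,0],[22,13],[26,15],[45,13],[48,0]]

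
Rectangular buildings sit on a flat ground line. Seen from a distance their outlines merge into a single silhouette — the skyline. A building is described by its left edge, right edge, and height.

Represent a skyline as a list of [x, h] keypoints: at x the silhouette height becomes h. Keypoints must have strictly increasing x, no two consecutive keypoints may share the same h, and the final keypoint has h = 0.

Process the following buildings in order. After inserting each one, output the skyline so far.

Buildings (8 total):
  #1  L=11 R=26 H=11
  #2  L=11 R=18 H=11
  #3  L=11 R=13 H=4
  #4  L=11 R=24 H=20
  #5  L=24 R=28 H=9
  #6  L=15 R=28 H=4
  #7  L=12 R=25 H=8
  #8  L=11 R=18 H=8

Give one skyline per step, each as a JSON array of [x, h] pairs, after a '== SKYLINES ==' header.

== SKYLINES ==
[[11,11],[26,0]]
[[11,11],[26,0]]
[[11,11],[26,0]]
[[11,20],[24,11],[26,0]]
[[11,20],[24,11],[26,9],[28,0]]
[[11,20],[24,11],[26,9],[28,0]]
[[11,20],[24,11],[26,9],[28,0]]
[[11,20],[24,11],[26,9],[28,0]]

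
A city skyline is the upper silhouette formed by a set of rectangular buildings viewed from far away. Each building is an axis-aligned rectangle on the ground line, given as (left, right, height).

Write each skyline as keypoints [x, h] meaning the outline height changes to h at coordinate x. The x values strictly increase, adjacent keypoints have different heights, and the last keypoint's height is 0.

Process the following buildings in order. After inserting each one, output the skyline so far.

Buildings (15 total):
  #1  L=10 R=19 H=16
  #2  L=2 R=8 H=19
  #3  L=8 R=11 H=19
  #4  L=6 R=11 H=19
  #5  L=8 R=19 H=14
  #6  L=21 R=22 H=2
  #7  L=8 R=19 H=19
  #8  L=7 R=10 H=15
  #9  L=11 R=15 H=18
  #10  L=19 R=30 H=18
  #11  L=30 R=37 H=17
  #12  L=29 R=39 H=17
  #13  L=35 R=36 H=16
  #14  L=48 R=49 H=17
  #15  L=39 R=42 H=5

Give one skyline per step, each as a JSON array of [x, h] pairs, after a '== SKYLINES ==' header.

== SKYLINES ==
[[10,16],[19,0]]
[[2,19],[8,0],[10,16],[19,0]]
[[2,19],[11,16],[19,0]]
[[2,19],[11,16],[19,0]]
[[2,19],[11,16],[19,0]]
[[2,19],[11,16],[19,0],[21,2],[22,0]]
[[2,19],[19,0],[21,2],[22,0]]
[[2,19],[19,0],[21,2],[22,0]]
[[2,19],[19,0],[21,2],[22,0]]
[[2,19],[19,18],[30,0]]
[[2,19],[19,18],[30,17],[37,0]]
[[2,19],[19,18],[30,17],[39,0]]
[[2,19],[19,18],[30,17],[39,0]]
[[2,19],[19,18],[30,17],[39,0],[48,17],[49,0]]
[[2,19],[19,18],[30,17],[39,5],[42,0],[48,17],[49,0]]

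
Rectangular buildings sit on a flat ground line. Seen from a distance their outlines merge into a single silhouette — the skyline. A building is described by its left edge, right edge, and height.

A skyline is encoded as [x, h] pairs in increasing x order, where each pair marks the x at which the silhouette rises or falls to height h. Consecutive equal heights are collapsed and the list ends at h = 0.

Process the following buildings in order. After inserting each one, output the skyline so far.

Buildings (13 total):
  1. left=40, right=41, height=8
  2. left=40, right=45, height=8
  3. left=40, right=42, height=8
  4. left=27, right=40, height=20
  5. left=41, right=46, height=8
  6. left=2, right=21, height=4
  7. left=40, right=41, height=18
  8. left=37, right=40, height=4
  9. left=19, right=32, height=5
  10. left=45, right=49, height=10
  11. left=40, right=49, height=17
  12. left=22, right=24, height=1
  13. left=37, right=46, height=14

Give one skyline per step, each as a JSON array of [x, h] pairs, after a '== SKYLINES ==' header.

== SKYLINES ==
[[40,8],[41,0]]
[[40,8],[45,0]]
[[40,8],[45,0]]
[[27,20],[40,8],[45,0]]
[[27,20],[40,8],[46,0]]
[[2,4],[21,0],[27,20],[40,8],[46,0]]
[[2,4],[21,0],[27,20],[40,18],[41,8],[46,0]]
[[2,4],[21,0],[27,20],[40,18],[41,8],[46,0]]
[[2,4],[19,5],[27,20],[40,18],[41,8],[46,0]]
[[2,4],[19,5],[27,20],[40,18],[41,8],[45,10],[49,0]]
[[2,4],[19,5],[27,20],[40,18],[41,17],[49,0]]
[[2,4],[19,5],[27,20],[40,18],[41,17],[49,0]]
[[2,4],[19,5],[27,20],[40,18],[41,17],[49,0]]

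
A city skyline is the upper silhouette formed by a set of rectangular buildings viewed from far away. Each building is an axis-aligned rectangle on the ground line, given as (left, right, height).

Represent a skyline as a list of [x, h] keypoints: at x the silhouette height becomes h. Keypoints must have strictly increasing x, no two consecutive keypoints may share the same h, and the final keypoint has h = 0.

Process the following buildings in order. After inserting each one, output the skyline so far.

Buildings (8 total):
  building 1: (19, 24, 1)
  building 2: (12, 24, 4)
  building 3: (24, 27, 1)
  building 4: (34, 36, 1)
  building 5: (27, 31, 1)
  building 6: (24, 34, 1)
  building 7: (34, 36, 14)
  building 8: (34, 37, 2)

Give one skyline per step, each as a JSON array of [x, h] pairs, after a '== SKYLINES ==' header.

== SKYLINES ==
[[19,1],[24,0]]
[[12,4],[24,0]]
[[12,4],[24,1],[27,0]]
[[12,4],[24,1],[27,0],[34,1],[36,0]]
[[12,4],[24,1],[31,0],[34,1],[36,0]]
[[12,4],[24,1],[36,0]]
[[12,4],[24,1],[34,14],[36,0]]
[[12,4],[24,1],[34,14],[36,2],[37,0]]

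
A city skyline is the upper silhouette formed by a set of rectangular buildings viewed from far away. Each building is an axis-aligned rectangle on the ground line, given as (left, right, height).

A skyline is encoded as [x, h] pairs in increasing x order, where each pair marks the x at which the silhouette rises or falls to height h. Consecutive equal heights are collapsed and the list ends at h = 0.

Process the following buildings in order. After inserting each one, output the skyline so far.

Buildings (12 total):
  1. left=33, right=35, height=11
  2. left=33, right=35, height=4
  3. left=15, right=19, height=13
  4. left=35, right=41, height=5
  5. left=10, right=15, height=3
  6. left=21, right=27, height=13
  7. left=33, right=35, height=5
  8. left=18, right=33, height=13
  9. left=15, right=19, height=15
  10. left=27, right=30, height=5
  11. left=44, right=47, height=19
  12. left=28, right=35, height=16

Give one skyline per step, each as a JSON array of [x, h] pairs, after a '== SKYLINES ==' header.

== SKYLINES ==
[[33,11],[35,0]]
[[33,11],[35,0]]
[[15,13],[19,0],[33,11],[35,0]]
[[15,13],[19,0],[33,11],[35,5],[41,0]]
[[10,3],[15,13],[19,0],[33,11],[35,5],[41,0]]
[[10,3],[15,13],[19,0],[21,13],[27,0],[33,11],[35,5],[41,0]]
[[10,3],[15,13],[19,0],[21,13],[27,0],[33,11],[35,5],[41,0]]
[[10,3],[15,13],[33,11],[35,5],[41,0]]
[[10,3],[15,15],[19,13],[33,11],[35,5],[41,0]]
[[10,3],[15,15],[19,13],[33,11],[35,5],[41,0]]
[[10,3],[15,15],[19,13],[33,11],[35,5],[41,0],[44,19],[47,0]]
[[10,3],[15,15],[19,13],[28,16],[35,5],[41,0],[44,19],[47,0]]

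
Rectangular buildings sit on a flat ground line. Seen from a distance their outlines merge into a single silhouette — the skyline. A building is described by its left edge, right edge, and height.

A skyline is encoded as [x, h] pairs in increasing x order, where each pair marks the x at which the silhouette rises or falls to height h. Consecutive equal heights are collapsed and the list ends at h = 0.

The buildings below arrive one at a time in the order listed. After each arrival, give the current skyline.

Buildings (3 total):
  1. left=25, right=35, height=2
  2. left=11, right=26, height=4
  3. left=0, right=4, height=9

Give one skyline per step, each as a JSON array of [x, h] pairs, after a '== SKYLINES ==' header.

== SKYLINES ==
[[25,2],[35,0]]
[[11,4],[26,2],[35,0]]
[[0,9],[4,0],[11,4],[26,2],[35,0]]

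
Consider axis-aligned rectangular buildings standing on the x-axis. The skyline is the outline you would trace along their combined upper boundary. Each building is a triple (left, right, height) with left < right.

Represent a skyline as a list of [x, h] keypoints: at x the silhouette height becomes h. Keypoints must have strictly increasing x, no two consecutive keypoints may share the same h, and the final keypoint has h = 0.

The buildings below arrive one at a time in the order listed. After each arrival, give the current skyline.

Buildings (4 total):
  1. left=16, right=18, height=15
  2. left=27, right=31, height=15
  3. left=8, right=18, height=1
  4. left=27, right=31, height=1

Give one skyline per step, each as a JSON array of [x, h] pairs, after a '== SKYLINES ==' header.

== SKYLINES ==
[[16,15],[18,0]]
[[16,15],[18,0],[27,15],[31,0]]
[[8,1],[16,15],[18,0],[27,15],[31,0]]
[[8,1],[16,15],[18,0],[27,15],[31,0]]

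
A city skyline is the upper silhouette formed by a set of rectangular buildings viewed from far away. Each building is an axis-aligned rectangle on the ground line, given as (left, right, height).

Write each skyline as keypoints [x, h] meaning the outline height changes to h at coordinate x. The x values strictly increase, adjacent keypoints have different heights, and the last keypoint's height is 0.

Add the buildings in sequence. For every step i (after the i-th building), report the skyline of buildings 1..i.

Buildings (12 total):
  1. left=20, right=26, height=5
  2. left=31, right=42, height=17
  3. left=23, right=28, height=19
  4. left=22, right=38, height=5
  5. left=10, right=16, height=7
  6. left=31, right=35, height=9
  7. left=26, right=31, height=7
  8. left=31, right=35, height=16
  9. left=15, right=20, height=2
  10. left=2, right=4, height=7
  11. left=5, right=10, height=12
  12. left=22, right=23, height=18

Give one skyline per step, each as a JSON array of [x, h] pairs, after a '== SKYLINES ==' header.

== SKYLINES ==
[[20,5],[26,0]]
[[20,5],[26,0],[31,17],[42,0]]
[[20,5],[23,19],[28,0],[31,17],[42,0]]
[[20,5],[23,19],[28,5],[31,17],[42,0]]
[[10,7],[16,0],[20,5],[23,19],[28,5],[31,17],[42,0]]
[[10,7],[16,0],[20,5],[23,19],[28,5],[31,17],[42,0]]
[[10,7],[16,0],[20,5],[23,19],[28,7],[31,17],[42,0]]
[[10,7],[16,0],[20,5],[23,19],[28,7],[31,17],[42,0]]
[[10,7],[16,2],[20,5],[23,19],[28,7],[31,17],[42,0]]
[[2,7],[4,0],[10,7],[16,2],[20,5],[23,19],[28,7],[31,17],[42,0]]
[[2,7],[4,0],[5,12],[10,7],[16,2],[20,5],[23,19],[28,7],[31,17],[42,0]]
[[2,7],[4,0],[5,12],[10,7],[16,2],[20,5],[22,18],[23,19],[28,7],[31,17],[42,0]]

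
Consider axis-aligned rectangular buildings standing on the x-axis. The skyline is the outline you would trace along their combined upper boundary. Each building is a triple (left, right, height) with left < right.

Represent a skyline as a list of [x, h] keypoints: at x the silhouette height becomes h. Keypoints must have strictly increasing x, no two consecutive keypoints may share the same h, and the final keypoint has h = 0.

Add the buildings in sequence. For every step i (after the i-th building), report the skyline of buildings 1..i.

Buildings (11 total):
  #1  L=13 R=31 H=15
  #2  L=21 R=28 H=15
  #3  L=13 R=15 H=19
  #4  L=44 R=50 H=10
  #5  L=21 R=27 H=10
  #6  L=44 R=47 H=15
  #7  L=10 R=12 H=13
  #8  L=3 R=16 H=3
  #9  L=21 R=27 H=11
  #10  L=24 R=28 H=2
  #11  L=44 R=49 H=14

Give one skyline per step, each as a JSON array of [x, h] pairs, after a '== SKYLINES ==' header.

== SKYLINES ==
[[13,15],[31,0]]
[[13,15],[31,0]]
[[13,19],[15,15],[31,0]]
[[13,19],[15,15],[31,0],[44,10],[50,0]]
[[13,19],[15,15],[31,0],[44,10],[50,0]]
[[13,19],[15,15],[31,0],[44,15],[47,10],[50,0]]
[[10,13],[12,0],[13,19],[15,15],[31,0],[44,15],[47,10],[50,0]]
[[3,3],[10,13],[12,3],[13,19],[15,15],[31,0],[44,15],[47,10],[50,0]]
[[3,3],[10,13],[12,3],[13,19],[15,15],[31,0],[44,15],[47,10],[50,0]]
[[3,3],[10,13],[12,3],[13,19],[15,15],[31,0],[44,15],[47,10],[50,0]]
[[3,3],[10,13],[12,3],[13,19],[15,15],[31,0],[44,15],[47,14],[49,10],[50,0]]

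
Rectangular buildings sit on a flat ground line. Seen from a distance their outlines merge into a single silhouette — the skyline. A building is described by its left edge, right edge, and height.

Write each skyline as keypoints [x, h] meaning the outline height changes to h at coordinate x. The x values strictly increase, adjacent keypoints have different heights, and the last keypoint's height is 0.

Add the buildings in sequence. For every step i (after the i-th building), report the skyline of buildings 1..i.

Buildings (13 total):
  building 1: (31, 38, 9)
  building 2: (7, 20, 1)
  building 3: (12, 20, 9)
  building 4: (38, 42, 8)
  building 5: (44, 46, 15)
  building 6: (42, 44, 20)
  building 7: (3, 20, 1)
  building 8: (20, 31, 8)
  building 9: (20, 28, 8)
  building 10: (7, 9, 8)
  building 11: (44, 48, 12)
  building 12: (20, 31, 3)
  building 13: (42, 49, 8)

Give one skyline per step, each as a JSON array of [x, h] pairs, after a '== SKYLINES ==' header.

== SKYLINES ==
[[31,9],[38,0]]
[[7,1],[20,0],[31,9],[38,0]]
[[7,1],[12,9],[20,0],[31,9],[38,0]]
[[7,1],[12,9],[20,0],[31,9],[38,8],[42,0]]
[[7,1],[12,9],[20,0],[31,9],[38,8],[42,0],[44,15],[46,0]]
[[7,1],[12,9],[20,0],[31,9],[38,8],[42,20],[44,15],[46,0]]
[[3,1],[12,9],[20,0],[31,9],[38,8],[42,20],[44,15],[46,0]]
[[3,1],[12,9],[20,8],[31,9],[38,8],[42,20],[44,15],[46,0]]
[[3,1],[12,9],[20,8],[31,9],[38,8],[42,20],[44,15],[46,0]]
[[3,1],[7,8],[9,1],[12,9],[20,8],[31,9],[38,8],[42,20],[44,15],[46,0]]
[[3,1],[7,8],[9,1],[12,9],[20,8],[31,9],[38,8],[42,20],[44,15],[46,12],[48,0]]
[[3,1],[7,8],[9,1],[12,9],[20,8],[31,9],[38,8],[42,20],[44,15],[46,12],[48,0]]
[[3,1],[7,8],[9,1],[12,9],[20,8],[31,9],[38,8],[42,20],[44,15],[46,12],[48,8],[49,0]]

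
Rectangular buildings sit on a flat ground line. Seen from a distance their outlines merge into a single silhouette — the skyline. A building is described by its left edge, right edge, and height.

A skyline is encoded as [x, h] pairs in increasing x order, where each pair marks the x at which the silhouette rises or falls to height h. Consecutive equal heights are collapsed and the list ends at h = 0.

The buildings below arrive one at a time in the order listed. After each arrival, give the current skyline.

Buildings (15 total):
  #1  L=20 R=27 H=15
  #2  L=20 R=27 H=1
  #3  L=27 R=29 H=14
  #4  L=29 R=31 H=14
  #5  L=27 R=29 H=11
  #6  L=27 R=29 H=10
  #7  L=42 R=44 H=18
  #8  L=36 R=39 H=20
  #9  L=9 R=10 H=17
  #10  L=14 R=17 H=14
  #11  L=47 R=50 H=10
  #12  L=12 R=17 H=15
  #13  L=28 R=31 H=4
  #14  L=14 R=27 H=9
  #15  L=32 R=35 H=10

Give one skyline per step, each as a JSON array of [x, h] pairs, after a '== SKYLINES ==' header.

== SKYLINES ==
[[20,15],[27,0]]
[[20,15],[27,0]]
[[20,15],[27,14],[29,0]]
[[20,15],[27,14],[31,0]]
[[20,15],[27,14],[31,0]]
[[20,15],[27,14],[31,0]]
[[20,15],[27,14],[31,0],[42,18],[44,0]]
[[20,15],[27,14],[31,0],[36,20],[39,0],[42,18],[44,0]]
[[9,17],[10,0],[20,15],[27,14],[31,0],[36,20],[39,0],[42,18],[44,0]]
[[9,17],[10,0],[14,14],[17,0],[20,15],[27,14],[31,0],[36,20],[39,0],[42,18],[44,0]]
[[9,17],[10,0],[14,14],[17,0],[20,15],[27,14],[31,0],[36,20],[39,0],[42,18],[44,0],[47,10],[50,0]]
[[9,17],[10,0],[12,15],[17,0],[20,15],[27,14],[31,0],[36,20],[39,0],[42,18],[44,0],[47,10],[50,0]]
[[9,17],[10,0],[12,15],[17,0],[20,15],[27,14],[31,0],[36,20],[39,0],[42,18],[44,0],[47,10],[50,0]]
[[9,17],[10,0],[12,15],[17,9],[20,15],[27,14],[31,0],[36,20],[39,0],[42,18],[44,0],[47,10],[50,0]]
[[9,17],[10,0],[12,15],[17,9],[20,15],[27,14],[31,0],[32,10],[35,0],[36,20],[39,0],[42,18],[44,0],[47,10],[50,0]]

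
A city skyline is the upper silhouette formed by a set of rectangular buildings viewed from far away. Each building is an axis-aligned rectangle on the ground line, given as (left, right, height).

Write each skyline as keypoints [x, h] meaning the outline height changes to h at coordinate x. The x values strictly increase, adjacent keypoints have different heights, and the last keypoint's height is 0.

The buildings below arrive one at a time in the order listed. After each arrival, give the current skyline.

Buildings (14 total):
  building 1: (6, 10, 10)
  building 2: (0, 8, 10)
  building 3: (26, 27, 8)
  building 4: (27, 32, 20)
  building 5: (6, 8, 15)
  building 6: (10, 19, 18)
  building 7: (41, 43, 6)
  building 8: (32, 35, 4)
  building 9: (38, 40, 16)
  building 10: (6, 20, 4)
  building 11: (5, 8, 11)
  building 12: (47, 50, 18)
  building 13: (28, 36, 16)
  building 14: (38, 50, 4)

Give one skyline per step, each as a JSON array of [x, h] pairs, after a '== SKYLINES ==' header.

== SKYLINES ==
[[6,10],[10,0]]
[[0,10],[10,0]]
[[0,10],[10,0],[26,8],[27,0]]
[[0,10],[10,0],[26,8],[27,20],[32,0]]
[[0,10],[6,15],[8,10],[10,0],[26,8],[27,20],[32,0]]
[[0,10],[6,15],[8,10],[10,18],[19,0],[26,8],[27,20],[32,0]]
[[0,10],[6,15],[8,10],[10,18],[19,0],[26,8],[27,20],[32,0],[41,6],[43,0]]
[[0,10],[6,15],[8,10],[10,18],[19,0],[26,8],[27,20],[32,4],[35,0],[41,6],[43,0]]
[[0,10],[6,15],[8,10],[10,18],[19,0],[26,8],[27,20],[32,4],[35,0],[38,16],[40,0],[41,6],[43,0]]
[[0,10],[6,15],[8,10],[10,18],[19,4],[20,0],[26,8],[27,20],[32,4],[35,0],[38,16],[40,0],[41,6],[43,0]]
[[0,10],[5,11],[6,15],[8,10],[10,18],[19,4],[20,0],[26,8],[27,20],[32,4],[35,0],[38,16],[40,0],[41,6],[43,0]]
[[0,10],[5,11],[6,15],[8,10],[10,18],[19,4],[20,0],[26,8],[27,20],[32,4],[35,0],[38,16],[40,0],[41,6],[43,0],[47,18],[50,0]]
[[0,10],[5,11],[6,15],[8,10],[10,18],[19,4],[20,0],[26,8],[27,20],[32,16],[36,0],[38,16],[40,0],[41,6],[43,0],[47,18],[50,0]]
[[0,10],[5,11],[6,15],[8,10],[10,18],[19,4],[20,0],[26,8],[27,20],[32,16],[36,0],[38,16],[40,4],[41,6],[43,4],[47,18],[50,0]]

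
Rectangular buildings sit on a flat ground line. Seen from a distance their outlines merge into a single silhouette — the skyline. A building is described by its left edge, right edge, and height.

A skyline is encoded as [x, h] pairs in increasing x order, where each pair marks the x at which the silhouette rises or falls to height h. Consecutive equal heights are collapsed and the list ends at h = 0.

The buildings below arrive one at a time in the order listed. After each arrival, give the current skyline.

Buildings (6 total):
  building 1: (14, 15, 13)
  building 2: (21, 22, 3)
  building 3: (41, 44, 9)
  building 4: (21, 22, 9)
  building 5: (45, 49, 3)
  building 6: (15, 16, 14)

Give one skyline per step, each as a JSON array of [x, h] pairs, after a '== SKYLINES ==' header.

== SKYLINES ==
[[14,13],[15,0]]
[[14,13],[15,0],[21,3],[22,0]]
[[14,13],[15,0],[21,3],[22,0],[41,9],[44,0]]
[[14,13],[15,0],[21,9],[22,0],[41,9],[44,0]]
[[14,13],[15,0],[21,9],[22,0],[41,9],[44,0],[45,3],[49,0]]
[[14,13],[15,14],[16,0],[21,9],[22,0],[41,9],[44,0],[45,3],[49,0]]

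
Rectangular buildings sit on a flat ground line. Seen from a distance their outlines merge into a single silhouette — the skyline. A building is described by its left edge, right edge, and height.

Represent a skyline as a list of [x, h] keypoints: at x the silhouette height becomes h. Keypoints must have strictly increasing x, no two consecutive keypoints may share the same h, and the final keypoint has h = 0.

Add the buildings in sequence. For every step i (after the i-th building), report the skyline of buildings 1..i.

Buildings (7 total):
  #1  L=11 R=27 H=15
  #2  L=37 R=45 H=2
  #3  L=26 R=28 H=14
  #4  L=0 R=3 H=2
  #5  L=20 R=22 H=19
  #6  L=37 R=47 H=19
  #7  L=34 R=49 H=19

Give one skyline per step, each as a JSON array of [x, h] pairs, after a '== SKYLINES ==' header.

== SKYLINES ==
[[11,15],[27,0]]
[[11,15],[27,0],[37,2],[45,0]]
[[11,15],[27,14],[28,0],[37,2],[45,0]]
[[0,2],[3,0],[11,15],[27,14],[28,0],[37,2],[45,0]]
[[0,2],[3,0],[11,15],[20,19],[22,15],[27,14],[28,0],[37,2],[45,0]]
[[0,2],[3,0],[11,15],[20,19],[22,15],[27,14],[28,0],[37,19],[47,0]]
[[0,2],[3,0],[11,15],[20,19],[22,15],[27,14],[28,0],[34,19],[49,0]]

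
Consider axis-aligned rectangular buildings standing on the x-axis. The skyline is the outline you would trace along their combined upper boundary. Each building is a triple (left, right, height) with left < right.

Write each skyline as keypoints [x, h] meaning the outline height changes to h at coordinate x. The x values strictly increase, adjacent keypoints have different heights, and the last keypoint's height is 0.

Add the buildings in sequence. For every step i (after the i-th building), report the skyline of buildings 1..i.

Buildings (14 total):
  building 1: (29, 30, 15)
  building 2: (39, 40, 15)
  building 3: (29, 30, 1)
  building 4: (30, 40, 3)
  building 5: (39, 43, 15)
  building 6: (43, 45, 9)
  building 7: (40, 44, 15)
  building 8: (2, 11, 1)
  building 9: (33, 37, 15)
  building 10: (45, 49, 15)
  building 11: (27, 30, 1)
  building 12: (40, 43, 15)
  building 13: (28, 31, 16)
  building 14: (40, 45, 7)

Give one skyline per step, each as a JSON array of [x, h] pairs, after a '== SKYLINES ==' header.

== SKYLINES ==
[[29,15],[30,0]]
[[29,15],[30,0],[39,15],[40,0]]
[[29,15],[30,0],[39,15],[40,0]]
[[29,15],[30,3],[39,15],[40,0]]
[[29,15],[30,3],[39,15],[43,0]]
[[29,15],[30,3],[39,15],[43,9],[45,0]]
[[29,15],[30,3],[39,15],[44,9],[45,0]]
[[2,1],[11,0],[29,15],[30,3],[39,15],[44,9],[45,0]]
[[2,1],[11,0],[29,15],[30,3],[33,15],[37,3],[39,15],[44,9],[45,0]]
[[2,1],[11,0],[29,15],[30,3],[33,15],[37,3],[39,15],[44,9],[45,15],[49,0]]
[[2,1],[11,0],[27,1],[29,15],[30,3],[33,15],[37,3],[39,15],[44,9],[45,15],[49,0]]
[[2,1],[11,0],[27,1],[29,15],[30,3],[33,15],[37,3],[39,15],[44,9],[45,15],[49,0]]
[[2,1],[11,0],[27,1],[28,16],[31,3],[33,15],[37,3],[39,15],[44,9],[45,15],[49,0]]
[[2,1],[11,0],[27,1],[28,16],[31,3],[33,15],[37,3],[39,15],[44,9],[45,15],[49,0]]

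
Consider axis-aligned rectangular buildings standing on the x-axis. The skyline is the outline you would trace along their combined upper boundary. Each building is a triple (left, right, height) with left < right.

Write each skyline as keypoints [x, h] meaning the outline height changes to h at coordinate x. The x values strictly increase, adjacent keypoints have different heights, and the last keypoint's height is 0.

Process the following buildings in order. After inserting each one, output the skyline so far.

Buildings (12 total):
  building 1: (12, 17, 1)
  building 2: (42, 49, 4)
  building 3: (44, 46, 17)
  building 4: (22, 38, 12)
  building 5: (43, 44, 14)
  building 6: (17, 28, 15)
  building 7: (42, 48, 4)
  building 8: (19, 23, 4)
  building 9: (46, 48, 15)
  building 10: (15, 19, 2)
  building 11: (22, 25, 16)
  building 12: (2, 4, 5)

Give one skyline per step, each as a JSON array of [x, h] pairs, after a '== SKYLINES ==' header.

== SKYLINES ==
[[12,1],[17,0]]
[[12,1],[17,0],[42,4],[49,0]]
[[12,1],[17,0],[42,4],[44,17],[46,4],[49,0]]
[[12,1],[17,0],[22,12],[38,0],[42,4],[44,17],[46,4],[49,0]]
[[12,1],[17,0],[22,12],[38,0],[42,4],[43,14],[44,17],[46,4],[49,0]]
[[12,1],[17,15],[28,12],[38,0],[42,4],[43,14],[44,17],[46,4],[49,0]]
[[12,1],[17,15],[28,12],[38,0],[42,4],[43,14],[44,17],[46,4],[49,0]]
[[12,1],[17,15],[28,12],[38,0],[42,4],[43,14],[44,17],[46,4],[49,0]]
[[12,1],[17,15],[28,12],[38,0],[42,4],[43,14],[44,17],[46,15],[48,4],[49,0]]
[[12,1],[15,2],[17,15],[28,12],[38,0],[42,4],[43,14],[44,17],[46,15],[48,4],[49,0]]
[[12,1],[15,2],[17,15],[22,16],[25,15],[28,12],[38,0],[42,4],[43,14],[44,17],[46,15],[48,4],[49,0]]
[[2,5],[4,0],[12,1],[15,2],[17,15],[22,16],[25,15],[28,12],[38,0],[42,4],[43,14],[44,17],[46,15],[48,4],[49,0]]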